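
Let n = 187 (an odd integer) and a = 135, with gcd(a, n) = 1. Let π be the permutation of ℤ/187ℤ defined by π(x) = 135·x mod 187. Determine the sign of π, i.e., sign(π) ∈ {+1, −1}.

+1

Orbit of 67 under x↦135x: [67, 69, 152, 137, 169, 1, 135]… (length divides ord_187(135)).
Cycle lengths of π_135 on ℤ/187ℤ: [10, 10, 10, 10, 10, 10, 10, 10, 10, 10, 10, 10, 10, 10, 10, 10, 5, 5, 2, 2, 2, 2, 2, 2, 2, 2, 1]; 27 cycles in total.
sign(π) = (−1)^{n − #cycles} = (−1)^{187−27} = (−1)^160 = +1.
(135|187)_J = +1 (Zolotarev's lemma cross-check).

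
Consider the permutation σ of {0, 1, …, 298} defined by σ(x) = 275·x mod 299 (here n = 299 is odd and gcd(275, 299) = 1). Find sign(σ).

Trace 252: π^k(252) = [252, 231, 137, 1, 275, 277, 229] for k=0..6.
π_275 has 35 disjoint cycles with lengths [12, 12, 12, 12, 12, 12, 12, 12, 12, 12, 12, 12, 12, 12, 12, 12, 12, 12, 12, 12, 12, 12, 12, 2, 2, 2, 2, 2, 2, 2, 2, 2, 2, 2, 1] on {0,…,298}.
35 cycles on 299: each ℓ→(−1)^(ℓ−1), product (−1)^264 = +1.

+1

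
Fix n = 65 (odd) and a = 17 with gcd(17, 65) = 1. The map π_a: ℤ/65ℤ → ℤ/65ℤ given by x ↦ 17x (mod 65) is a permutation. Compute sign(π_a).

-1

Orbit of 9 under x↦17x: [9, 23, 1, 17, 29, 38, 61]… (length divides ord_65(17)).
The orbit structure of x ↦ 17x mod 65: 8 orbits of sizes [12, 12, 12, 12, 6, 6, 4, 1].
n − c = 65 − 8 = 57; sign = (−1)^57 = -1.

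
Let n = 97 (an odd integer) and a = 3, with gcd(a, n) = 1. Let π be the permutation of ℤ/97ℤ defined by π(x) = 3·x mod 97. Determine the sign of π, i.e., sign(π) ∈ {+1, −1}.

+1

Trace 22: π^k(22) = [22, 66, 4, 12, 36, 11, 33] for k=0..6.
Cycle type of π: 48×2 + 1; total 3 cycles.
3 cycles on 97: each ℓ→(−1)^(ℓ−1), product (−1)^94 = +1.
Zolotarev: (3|97) = +1, matching the cycle-count sign.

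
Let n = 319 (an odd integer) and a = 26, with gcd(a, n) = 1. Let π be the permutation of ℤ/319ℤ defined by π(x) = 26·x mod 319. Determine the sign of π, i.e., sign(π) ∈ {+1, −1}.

-1

Start at x=3: 3 → 78 → 114 → 93 → 185 → 25 → 12 → … (one orbit).
The orbit structure of x ↦ 26x mod 319: 6 orbits of sizes [140, 140, 28, 5, 5, 1].
Σ(ℓ_i−1) = 319−6 = 313; sign = (−1)^313 = -1.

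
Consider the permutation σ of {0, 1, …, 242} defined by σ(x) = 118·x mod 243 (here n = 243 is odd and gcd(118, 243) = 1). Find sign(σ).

Trace 10: π^k(10) = [10, 208, 1, 118, 73, 109, 226] for k=0..6.
π_118 has 27 disjoint cycles with lengths [27, 27, 27, 27, 27, 27, 9, 9, 9, 9, 9, 9, 3, 3, 3, 3, 3, 3, 1, 1, 1, 1, 1, 1, 1, 1, 1] on {0,…,242}.
With 27 cycles on 243 points, sign = (−1)^{243−27} = +1.
The Jacobi symbol (118|243) = +1 (Zolotarev) agrees.

+1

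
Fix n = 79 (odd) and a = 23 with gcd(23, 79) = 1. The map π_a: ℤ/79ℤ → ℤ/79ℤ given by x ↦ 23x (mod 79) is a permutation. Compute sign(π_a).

+1

Start at x=23: 23 → 55 → 1 → 23 (one orbit).
Cycle lengths of π_23 on ℤ/79ℤ: [3, 3, 3, 3, 3, 3, 3, 3, 3, 3, 3, 3, 3, 3, 3, 3, 3, 3, 3, 3, 3, 3, 3, 3, 3, 3, 1]; 27 cycles in total.
79 − 27 = 52 transpositions; sign(π) = (−1)^52 = +1.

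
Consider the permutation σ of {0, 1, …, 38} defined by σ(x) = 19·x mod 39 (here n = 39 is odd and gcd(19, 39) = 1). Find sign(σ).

Start at x=1: 1 → 19 → 10 → 34 → 22 → 28 → 25 → … (one orbit).
Decompose π into cycles: lengths [12, 12, 12, 1, 1, 1] (6 cycles, including the fixed point 0).
n − c = 39 − 6 = 33; sign = (−1)^33 = -1.
Check: (19/39) = -1 by Zolotarev.

-1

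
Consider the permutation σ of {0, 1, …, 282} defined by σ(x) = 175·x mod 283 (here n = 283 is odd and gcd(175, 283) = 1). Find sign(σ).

Orbit of 4 under x↦175x: [4, 134, 244, 250, 168, 251, 60]… (length divides ord_283(175)).
Decompose π into cycles: lengths [47, 47, 47, 47, 47, 47, 1] (7 cycles, including the fixed point 0).
With 7 cycles on 283 points, sign = (−1)^{283−7} = +1.

+1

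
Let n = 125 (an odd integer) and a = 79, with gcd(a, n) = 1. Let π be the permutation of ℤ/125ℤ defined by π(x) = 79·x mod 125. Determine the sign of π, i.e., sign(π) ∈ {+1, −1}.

+1

Trace 11: π^k(11) = [11, 119, 26, 54, 16, 14, 106] for k=0..6.
The orbit structure of x ↦ 79x mod 125: 7 orbits of sizes [50, 50, 10, 10, 2, 2, 1].
sign(π) = (−1)^{n − #cycles} = (−1)^{125−7} = (−1)^118 = +1.
Zolotarev: (79|125) = +1, matching the cycle-count sign.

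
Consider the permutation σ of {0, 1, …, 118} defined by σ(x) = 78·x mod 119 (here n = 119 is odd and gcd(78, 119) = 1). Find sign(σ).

Orbit of 106 under x↦78x: [106, 57, 43, 22, 50, 92, 36]… (length divides ord_119(78)).
14 cycles of lengths [16, 16, 16, 16, 16, 16, 16, 1, 1, 1, 1, 1, 1, 1].
n − c = 119 − 14 = 105; sign = (−1)^105 = -1.
Check: (78/119) = -1 by Zolotarev.

-1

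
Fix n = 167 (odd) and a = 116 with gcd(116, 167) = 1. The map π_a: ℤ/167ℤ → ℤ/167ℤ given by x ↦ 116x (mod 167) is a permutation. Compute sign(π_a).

Trace 114: π^k(114) = [114, 31, 89, 137, 27, 126, 87] for k=0..6.
Decompose π into cycles: lengths [83, 83, 1] (3 cycles, including the fixed point 0).
167 − 3 = 164 transpositions; sign(π) = (−1)^164 = +1.

+1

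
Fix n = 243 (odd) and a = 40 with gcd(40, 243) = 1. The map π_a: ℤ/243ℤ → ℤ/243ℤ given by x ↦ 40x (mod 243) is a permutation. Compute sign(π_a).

Start at x=43: 43 → 19 → 31 → 25 → 28 → 148 → 88 → … (one orbit).
Cycle lengths of π_40 on ℤ/243ℤ: [81, 81, 27, 27, 9, 9, 3, 3, 1, 1, 1]; 11 cycles in total.
n − c = 243 − 11 = 232; sign = (−1)^232 = +1.

+1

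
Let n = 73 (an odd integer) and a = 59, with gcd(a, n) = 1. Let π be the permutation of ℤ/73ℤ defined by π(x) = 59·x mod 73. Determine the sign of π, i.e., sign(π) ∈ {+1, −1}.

-1

Trace 11: π^k(11) = [11, 65, 39, 38, 52, 2, 45] for k=0..6.
Cycle lengths of π_59 on ℤ/73ℤ: [72, 1]; 2 cycles in total.
73 − 2 = 71 transpositions; sign(π) = (−1)^71 = -1.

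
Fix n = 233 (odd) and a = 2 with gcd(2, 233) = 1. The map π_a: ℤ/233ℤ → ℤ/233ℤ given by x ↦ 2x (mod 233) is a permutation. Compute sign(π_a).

Orbit of 16 under x↦2x: [16, 32, 64, 128, 23, 46, 92]… (length divides ord_233(2)).
Cycle lengths of π_2 on ℤ/233ℤ: [29, 29, 29, 29, 29, 29, 29, 29, 1]; 9 cycles in total.
sign(π) = (−1)^{n − #cycles} = (−1)^{233−9} = (−1)^224 = +1.
Check: (2/233) = +1 by Zolotarev.

+1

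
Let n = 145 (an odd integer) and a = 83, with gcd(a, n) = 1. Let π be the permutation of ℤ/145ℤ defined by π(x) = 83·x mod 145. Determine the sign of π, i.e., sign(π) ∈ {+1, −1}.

-1

Orbit of 23 under x↦83x: [23, 24, 107, 36, 88, 54, 132]… (length divides ord_145(83)).
π_83 has 10 disjoint cycles with lengths [28, 28, 28, 28, 7, 7, 7, 7, 4, 1] on {0,…,144}.
145 − 10 = 135 transpositions; sign(π) = (−1)^135 = -1.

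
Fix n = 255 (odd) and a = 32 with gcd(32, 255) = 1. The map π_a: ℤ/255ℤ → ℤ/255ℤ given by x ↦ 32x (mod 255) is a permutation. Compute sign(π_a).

+1

Start at x=64: 64 → 8 → 1 → 32 → 4 → 128 → 16 → … (one orbit).
π_32 has 35 disjoint cycles with lengths [8, 8, 8, 8, 8, 8, 8, 8, 8, 8, 8, 8, 8, 8, 8, 8, 8, 8, 8, 8, 8, 8, 8, 8, 8, 8, 8, 8, 8, 8, 4, 4, 4, 2, 1] on {0,…,254}.
With 35 cycles on 255 points, sign = (−1)^{255−35} = +1.
Check: (32/255) = +1 by Zolotarev.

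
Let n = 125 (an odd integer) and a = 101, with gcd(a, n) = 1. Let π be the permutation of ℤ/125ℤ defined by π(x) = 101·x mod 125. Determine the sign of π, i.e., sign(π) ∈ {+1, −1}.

+1

Start at x=76: 76 → 51 → 26 → 1 → 101 → 76 (one orbit).
Decompose π into cycles: lengths [5, 5, 5, 5, 5, 5, 5, 5, 5, 5, 5, 5, 5, 5, 5, 5, 5, 5, 5, 5, 1, 1, 1, 1, 1, 1, 1, 1, 1, 1, 1, 1, 1, 1, 1, 1, 1, 1, 1, 1, 1, 1, 1, 1, 1] (45 cycles, including the fixed point 0).
sign(π) = (−1)^{n − #cycles} = (−1)^{125−45} = (−1)^80 = +1.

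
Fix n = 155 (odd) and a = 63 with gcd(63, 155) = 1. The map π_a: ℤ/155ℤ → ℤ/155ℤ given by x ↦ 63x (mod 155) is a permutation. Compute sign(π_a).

Trace 32: π^k(32) = [32, 1, 63, 94] for k=0..3.
The orbit structure of x ↦ 63x mod 155: 62 orbits of sizes [4, 4, 4, 4, 4, 4, 4, 4, 4, 4, 4, 4, 4, 4, 4, 4, 4, 4, 4, 4, 4, 4, 4, 4, 4, 4, 4, 4, 4, 4, 4, 1, 1, 1, 1, 1, 1, 1, 1, 1, 1, 1, 1, 1, 1, 1, 1, 1, 1, 1, 1, 1, 1, 1, 1, 1, 1, 1, 1, 1, 1, 1].
sign(π) = (−1)^{n − #cycles} = (−1)^{155−62} = (−1)^93 = -1.

-1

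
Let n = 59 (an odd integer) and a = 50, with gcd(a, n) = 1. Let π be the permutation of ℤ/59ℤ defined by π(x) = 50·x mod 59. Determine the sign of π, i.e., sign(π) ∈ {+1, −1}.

-1

Orbit of 5 under x↦50x: [5, 14, 51, 13, 1, 50, 22]… (length divides ord_59(50)).
Cycle lengths of π_50 on ℤ/59ℤ: [58, 1]; 2 cycles in total.
With 2 cycles on 59 points, sign = (−1)^{59−2} = -1.
Via Zolotarev, sign(π_{50}) = (50|59) = -1.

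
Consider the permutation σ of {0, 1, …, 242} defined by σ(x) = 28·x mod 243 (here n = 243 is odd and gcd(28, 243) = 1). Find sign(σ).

Orbit of 217 under x↦28x: [217, 1, 28, 55, 82, 109, 136]… (length divides ord_243(28)).
Cycle type of π: 9×18 + 3×18 + 1×27; total 63 cycles.
63 cycles on 243: each ℓ→(−1)^(ℓ−1), product (−1)^180 = +1.

+1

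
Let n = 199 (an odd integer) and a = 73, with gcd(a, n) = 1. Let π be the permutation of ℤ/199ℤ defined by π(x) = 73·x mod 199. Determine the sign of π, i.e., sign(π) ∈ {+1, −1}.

Orbit of 145 under x↦73x: [145, 38, 187, 119, 130, 137, 51]… (length divides ord_199(73)).
π_73 has 2 disjoint cycles with lengths [198, 1] on {0,…,198}.
2 cycles on 199: each ℓ→(−1)^(ℓ−1), product (−1)^197 = -1.
Check: (73/199) = -1 by Zolotarev.

-1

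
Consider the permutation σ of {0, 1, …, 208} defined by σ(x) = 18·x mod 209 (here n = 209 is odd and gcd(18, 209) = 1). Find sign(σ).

Start at x=151: 151 → 1 → 18 → 115 → 189 → 58 → 208 → … (one orbit).
29 cycles of lengths [10, 10, 10, 10, 10, 10, 10, 10, 10, 10, 10, 10, 10, 10, 10, 10, 10, 10, 10, 2, 2, 2, 2, 2, 2, 2, 2, 2, 1].
29 cycles on 209: each ℓ→(−1)^(ℓ−1), product (−1)^180 = +1.

+1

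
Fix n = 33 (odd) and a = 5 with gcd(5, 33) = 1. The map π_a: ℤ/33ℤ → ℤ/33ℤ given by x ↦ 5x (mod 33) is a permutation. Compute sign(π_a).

Orbit of 25 under x↦5x: [25, 26, 31, 23, 16, 14, 4]… (length divides ord_33(5)).
6 cycles of lengths [10, 10, 5, 5, 2, 1].
33 − 6 = 27 transpositions; sign(π) = (−1)^27 = -1.
(5|33)_J = -1 (Zolotarev's lemma cross-check).

-1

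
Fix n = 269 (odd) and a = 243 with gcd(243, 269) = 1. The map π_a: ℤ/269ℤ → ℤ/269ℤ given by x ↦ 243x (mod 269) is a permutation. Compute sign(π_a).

Start at x=170: 170 → 153 → 57 → 132 → 65 → 193 → 93 → … (one orbit).
Decompose π into cycles: lengths [268, 1] (2 cycles, including the fixed point 0).
Σ(ℓ_i−1) = 269−2 = 267; sign = (−1)^267 = -1.

-1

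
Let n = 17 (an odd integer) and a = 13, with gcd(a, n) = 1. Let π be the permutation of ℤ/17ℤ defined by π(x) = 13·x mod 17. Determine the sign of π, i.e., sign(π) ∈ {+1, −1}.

Start at x=13: 13 → 16 → 4 → 1 → 13 (one orbit).
The orbit structure of x ↦ 13x mod 17: 5 orbits of sizes [4, 4, 4, 4, 1].
Σ(ℓ_i−1) = 17−5 = 12; sign = (−1)^12 = +1.
Zolotarev: (13|17) = +1, matching the cycle-count sign.

+1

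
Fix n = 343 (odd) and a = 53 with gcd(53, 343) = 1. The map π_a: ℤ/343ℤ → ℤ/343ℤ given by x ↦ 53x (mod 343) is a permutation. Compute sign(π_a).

Trace 148: π^k(148) = [148, 298, 16, 162, 11, 240, 29] for k=0..6.
Decompose π into cycles: lengths [147, 147, 21, 21, 3, 3, 1] (7 cycles, including the fixed point 0).
Σ(ℓ_i−1) = 343−7 = 336; sign = (−1)^336 = +1.

+1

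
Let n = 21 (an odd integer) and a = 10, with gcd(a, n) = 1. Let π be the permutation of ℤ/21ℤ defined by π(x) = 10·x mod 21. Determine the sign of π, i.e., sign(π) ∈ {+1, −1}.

Orbit of 13 under x↦10x: [13, 4, 19, 1, 10, 16]… (length divides ord_21(10)).
π_10 has 6 disjoint cycles with lengths [6, 6, 6, 1, 1, 1] on {0,…,20}.
21 − 6 = 15 transpositions; sign(π) = (−1)^15 = -1.

-1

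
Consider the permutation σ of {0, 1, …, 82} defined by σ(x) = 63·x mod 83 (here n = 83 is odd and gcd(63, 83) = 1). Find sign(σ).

+1

Orbit of 51 under x↦63x: [51, 59, 65, 28, 21, 78, 17]… (length divides ord_83(63)).
Decompose π into cycles: lengths [41, 41, 1] (3 cycles, including the fixed point 0).
83 − 3 = 80 transpositions; sign(π) = (−1)^80 = +1.
Via Zolotarev, sign(π_{63}) = (63|83) = +1.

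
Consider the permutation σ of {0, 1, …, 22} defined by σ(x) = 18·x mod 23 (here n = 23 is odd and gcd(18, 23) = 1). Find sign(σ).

Start at x=12: 12 → 9 → 1 → 18 → 2 → 13 → 4 → … (one orbit).
π_18 has 3 disjoint cycles with lengths [11, 11, 1] on {0,…,22}.
With 3 cycles on 23 points, sign = (−1)^{23−3} = +1.
The Jacobi symbol (18|23) = +1 (Zolotarev) agrees.

+1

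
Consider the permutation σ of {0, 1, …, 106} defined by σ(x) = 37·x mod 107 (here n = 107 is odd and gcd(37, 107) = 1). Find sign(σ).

Trace 90: π^k(90) = [90, 13, 53, 35, 11, 86, 79] for k=0..6.
Cycle lengths of π_37 on ℤ/107ℤ: [53, 53, 1]; 3 cycles in total.
n − c = 107 − 3 = 104; sign = (−1)^104 = +1.
Check: (37/107) = +1 by Zolotarev.

+1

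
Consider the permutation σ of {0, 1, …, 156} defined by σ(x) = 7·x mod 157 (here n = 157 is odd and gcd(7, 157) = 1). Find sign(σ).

Trace 58: π^k(58) = [58, 92, 16, 112, 156, 150, 108] for k=0..6.
Cycle type of π: 52×3 + 1; total 4 cycles.
sign(π) = (−1)^{n − #cycles} = (−1)^{157−4} = (−1)^153 = -1.
(7|157)_J = -1 (Zolotarev's lemma cross-check).

-1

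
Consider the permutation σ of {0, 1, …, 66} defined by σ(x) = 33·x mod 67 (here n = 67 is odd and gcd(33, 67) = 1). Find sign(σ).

Trace 4: π^k(4) = [4, 65, 1, 33, 17, 25, 21] for k=0..6.
Cycle type of π: 33×2 + 1; total 3 cycles.
67 − 3 = 64 transpositions; sign(π) = (−1)^64 = +1.

+1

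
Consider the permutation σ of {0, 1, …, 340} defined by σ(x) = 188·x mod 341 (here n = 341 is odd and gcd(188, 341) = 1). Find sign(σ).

Trace 221: π^k(221) = [221, 287, 78, 1, 188] for k=0..4.
Cycle type of π: 5×66 + 1×11; total 77 cycles.
341 − 77 = 264 transpositions; sign(π) = (−1)^264 = +1.
Check: (188/341) = +1 by Zolotarev.

+1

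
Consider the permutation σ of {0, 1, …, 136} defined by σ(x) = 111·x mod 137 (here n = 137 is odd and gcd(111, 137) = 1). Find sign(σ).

-1

Orbit of 15 under x↦111x: [15, 21, 2, 85, 119, 57, 25]… (length divides ord_137(111)).
Decompose π into cycles: lengths [136, 1] (2 cycles, including the fixed point 0).
With 2 cycles on 137 points, sign = (−1)^{137−2} = -1.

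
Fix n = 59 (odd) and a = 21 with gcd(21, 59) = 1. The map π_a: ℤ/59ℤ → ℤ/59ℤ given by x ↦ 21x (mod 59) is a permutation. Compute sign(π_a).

Start at x=28: 28 → 57 → 17 → 3 → 4 → 25 → 53 → … (one orbit).
3 cycles of lengths [29, 29, 1].
Σ(ℓ_i−1) = 59−3 = 56; sign = (−1)^56 = +1.
(21|59)_J = +1 (Zolotarev's lemma cross-check).

+1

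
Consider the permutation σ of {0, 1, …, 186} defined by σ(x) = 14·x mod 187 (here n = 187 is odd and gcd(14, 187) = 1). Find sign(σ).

-1

Start at x=45: 45 → 69 → 31 → 60 → 92 → 166 → 80 → … (one orbit).
The orbit structure of x ↦ 14x mod 187: 6 orbits of sizes [80, 80, 16, 5, 5, 1].
6 cycles on 187: each ℓ→(−1)^(ℓ−1), product (−1)^181 = -1.
Zolotarev: (14|187) = -1, matching the cycle-count sign.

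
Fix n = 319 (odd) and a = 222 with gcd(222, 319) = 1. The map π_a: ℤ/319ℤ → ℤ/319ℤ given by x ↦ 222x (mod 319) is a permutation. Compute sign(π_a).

Orbit of 257 under x↦222x: [257, 272, 93, 230, 20, 293, 289]… (length divides ord_319(222)).
5 cycles of lengths [140, 140, 28, 10, 1].
n − c = 319 − 5 = 314; sign = (−1)^314 = +1.

+1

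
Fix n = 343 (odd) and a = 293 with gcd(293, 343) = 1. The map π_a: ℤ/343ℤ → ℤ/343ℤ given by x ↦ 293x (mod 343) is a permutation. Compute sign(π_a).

-1

Trace 146: π^k(146) = [146, 246, 48, 1, 293, 99, 195] for k=0..6.
Cycle type of π: 14×21 + 2×24 + 1; total 46 cycles.
sign(π) = (−1)^{n − #cycles} = (−1)^{343−46} = (−1)^297 = -1.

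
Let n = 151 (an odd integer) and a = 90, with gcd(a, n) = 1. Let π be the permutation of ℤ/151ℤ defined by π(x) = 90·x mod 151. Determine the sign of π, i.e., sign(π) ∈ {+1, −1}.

Start at x=105: 105 → 88 → 68 → 80 → 103 → 59 → 25 → … (one orbit).
Decompose π into cycles: lengths [75, 75, 1] (3 cycles, including the fixed point 0).
sign(π) = (−1)^{n − #cycles} = (−1)^{151−3} = (−1)^148 = +1.

+1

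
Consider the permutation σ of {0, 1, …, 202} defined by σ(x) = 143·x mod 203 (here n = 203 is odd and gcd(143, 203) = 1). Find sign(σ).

Start at x=101: 101 → 30 → 27 → 4 → 166 → 190 → 171 → … (one orbit).
The orbit structure of x ↦ 143x mod 203: 5 orbits of sizes [84, 84, 28, 6, 1].
203 − 5 = 198 transpositions; sign(π) = (−1)^198 = +1.

+1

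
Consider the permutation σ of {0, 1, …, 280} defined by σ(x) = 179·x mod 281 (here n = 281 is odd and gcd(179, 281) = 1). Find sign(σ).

-1

Trace 152: π^k(152) = [152, 232, 221, 219, 142, 128, 151] for k=0..6.
Decompose π into cycles: lengths [40, 40, 40, 40, 40, 40, 40, 1] (8 cycles, including the fixed point 0).
sign(π) = (−1)^{n − #cycles} = (−1)^{281−8} = (−1)^273 = -1.
Check: (179/281) = -1 by Zolotarev.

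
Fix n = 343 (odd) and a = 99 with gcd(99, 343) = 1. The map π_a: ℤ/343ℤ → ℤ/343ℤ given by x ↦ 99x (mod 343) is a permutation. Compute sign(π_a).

+1

Orbit of 99 under x↦99x: [99, 197, 295, 50, 148, 246, 1]… (length divides ord_343(99)).
Cycle lengths of π_99 on ℤ/343ℤ: [7, 7, 7, 7, 7, 7, 7, 7, 7, 7, 7, 7, 7, 7, 7, 7, 7, 7, 7, 7, 7, 7, 7, 7, 7, 7, 7, 7, 7, 7, 7, 7, 7, 7, 7, 7, 7, 7, 7, 7, 7, 7, 1, 1, 1, 1, 1, 1, 1, 1, 1, 1, 1, 1, 1, 1, 1, 1, 1, 1, 1, 1, 1, 1, 1, 1, 1, 1, 1, 1, 1, 1, 1, 1, 1, 1, 1, 1, 1, 1, 1, 1, 1, 1, 1, 1, 1, 1, 1, 1, 1]; 91 cycles in total.
With 91 cycles on 343 points, sign = (−1)^{343−91} = +1.
Check: (99/343) = +1 by Zolotarev.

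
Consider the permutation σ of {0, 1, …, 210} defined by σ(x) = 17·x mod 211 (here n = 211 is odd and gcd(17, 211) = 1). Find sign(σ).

-1

Start at x=113: 113 → 22 → 163 → 28 → 54 → 74 → 203 → … (one orbit).
Decompose π into cycles: lengths [210, 1] (2 cycles, including the fixed point 0).
2 cycles on 211: each ℓ→(−1)^(ℓ−1), product (−1)^209 = -1.
(17|211)_J = -1 (Zolotarev's lemma cross-check).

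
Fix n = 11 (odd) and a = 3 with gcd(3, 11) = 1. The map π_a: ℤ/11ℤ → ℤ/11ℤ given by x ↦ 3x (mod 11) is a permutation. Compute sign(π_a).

Orbit of 5 under x↦3x: [5, 4, 1, 3, 9]… (length divides ord_11(3)).
Cycle type of π: 5×2 + 1; total 3 cycles.
Σ(ℓ_i−1) = 11−3 = 8; sign = (−1)^8 = +1.

+1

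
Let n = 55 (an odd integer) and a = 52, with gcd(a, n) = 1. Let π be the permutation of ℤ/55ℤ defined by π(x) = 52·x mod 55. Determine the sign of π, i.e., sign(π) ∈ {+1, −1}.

+1

Orbit of 7 under x↦52x: [7, 34, 8, 31, 17, 4, 43]… (length divides ord_55(52)).
Cycle lengths of π_52 on ℤ/55ℤ: [20, 20, 10, 4, 1]; 5 cycles in total.
With 5 cycles on 55 points, sign = (−1)^{55−5} = +1.
(52|55)_J = +1 (Zolotarev's lemma cross-check).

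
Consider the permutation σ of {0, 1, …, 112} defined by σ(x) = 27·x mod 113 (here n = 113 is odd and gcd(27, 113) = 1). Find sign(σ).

Trace 98: π^k(98) = [98, 47, 26, 24, 83, 94, 52] for k=0..6.
2 cycles of lengths [112, 1].
n − c = 113 − 2 = 111; sign = (−1)^111 = -1.

-1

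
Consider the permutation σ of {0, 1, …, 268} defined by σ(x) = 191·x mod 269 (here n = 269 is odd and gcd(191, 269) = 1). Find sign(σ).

+1

Start at x=213: 213 → 64 → 119 → 133 → 117 → 20 → 54 → … (one orbit).
Cycle type of π: 134×2 + 1; total 3 cycles.
3 cycles on 269: each ℓ→(−1)^(ℓ−1), product (−1)^266 = +1.
(191|269)_J = +1 (Zolotarev's lemma cross-check).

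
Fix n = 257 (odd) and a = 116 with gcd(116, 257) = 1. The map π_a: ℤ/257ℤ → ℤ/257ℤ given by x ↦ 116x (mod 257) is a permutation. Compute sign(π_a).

Orbit of 114 under x↦116x: [114, 117, 208, 227, 118, 67, 62]… (length divides ord_257(116)).
π_116 has 3 disjoint cycles with lengths [128, 128, 1] on {0,…,256}.
3 cycles on 257: each ℓ→(−1)^(ℓ−1), product (−1)^254 = +1.
(116|257)_J = +1 (Zolotarev's lemma cross-check).

+1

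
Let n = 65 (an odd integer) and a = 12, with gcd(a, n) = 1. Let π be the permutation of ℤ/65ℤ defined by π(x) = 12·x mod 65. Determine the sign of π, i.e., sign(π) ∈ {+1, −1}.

-1

Trace 38: π^k(38) = [38, 1, 12, 14] for k=0..3.
π_12 has 20 disjoint cycles with lengths [4, 4, 4, 4, 4, 4, 4, 4, 4, 4, 4, 4, 4, 2, 2, 2, 2, 2, 2, 1] on {0,…,64}.
Σ(ℓ_i−1) = 65−20 = 45; sign = (−1)^45 = -1.
Zolotarev: (12|65) = -1, matching the cycle-count sign.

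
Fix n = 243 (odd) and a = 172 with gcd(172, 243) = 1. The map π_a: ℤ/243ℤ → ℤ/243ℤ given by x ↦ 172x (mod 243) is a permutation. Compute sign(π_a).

+1

Orbit of 217 under x↦172x: [217, 145, 154, 1, 172, 181, 28]… (length divides ord_243(172)).
Cycle lengths of π_172 on ℤ/243ℤ: [27, 27, 27, 27, 27, 27, 9, 9, 9, 9, 9, 9, 3, 3, 3, 3, 3, 3, 1, 1, 1, 1, 1, 1, 1, 1, 1]; 27 cycles in total.
27 cycles on 243: each ℓ→(−1)^(ℓ−1), product (−1)^216 = +1.
The Jacobi symbol (172|243) = +1 (Zolotarev) agrees.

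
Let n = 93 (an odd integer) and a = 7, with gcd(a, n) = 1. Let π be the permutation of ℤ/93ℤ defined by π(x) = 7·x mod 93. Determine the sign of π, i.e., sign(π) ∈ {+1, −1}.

+1

Trace 76: π^k(76) = [76, 67, 4, 28, 10, 70, 25] for k=0..6.
9 cycles of lengths [15, 15, 15, 15, 15, 15, 1, 1, 1].
With 9 cycles on 93 points, sign = (−1)^{93−9} = +1.
Zolotarev: (7|93) = +1, matching the cycle-count sign.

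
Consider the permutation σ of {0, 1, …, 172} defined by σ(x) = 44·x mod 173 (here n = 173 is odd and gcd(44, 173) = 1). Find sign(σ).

-1

Trace 55: π^k(55) = [55, 171, 85, 107, 37, 71, 10] for k=0..6.
Decompose π into cycles: lengths [172, 1] (2 cycles, including the fixed point 0).
Σ(ℓ_i−1) = 173−2 = 171; sign = (−1)^171 = -1.
Check: (44/173) = -1 by Zolotarev.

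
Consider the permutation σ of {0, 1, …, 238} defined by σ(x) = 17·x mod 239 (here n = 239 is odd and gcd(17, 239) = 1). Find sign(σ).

+1

Trace 48: π^k(48) = [48, 99, 10, 170, 22, 135, 144] for k=0..6.
The orbit structure of x ↦ 17x mod 239: 3 orbits of sizes [119, 119, 1].
Σ(ℓ_i−1) = 239−3 = 236; sign = (−1)^236 = +1.
Zolotarev: (17|239) = +1, matching the cycle-count sign.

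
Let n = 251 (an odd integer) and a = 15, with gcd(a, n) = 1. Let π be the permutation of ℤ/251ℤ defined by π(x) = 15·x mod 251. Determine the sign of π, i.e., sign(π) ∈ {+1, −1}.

Orbit of 204 under x↦15x: [204, 48, 218, 7, 105, 69, 31]… (length divides ord_251(15)).
Cycle lengths of π_15 on ℤ/251ℤ: [125, 125, 1]; 3 cycles in total.
251 − 3 = 248 transpositions; sign(π) = (−1)^248 = +1.

+1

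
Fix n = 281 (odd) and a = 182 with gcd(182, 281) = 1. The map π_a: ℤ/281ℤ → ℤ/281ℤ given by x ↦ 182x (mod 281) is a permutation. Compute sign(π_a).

-1

Orbit of 34 under x↦182x: [34, 6, 249, 77, 245, 192, 100]… (length divides ord_281(182)).
Cycle type of π: 56×5 + 1; total 6 cycles.
With 6 cycles on 281 points, sign = (−1)^{281−6} = -1.
Via Zolotarev, sign(π_{182}) = (182|281) = -1.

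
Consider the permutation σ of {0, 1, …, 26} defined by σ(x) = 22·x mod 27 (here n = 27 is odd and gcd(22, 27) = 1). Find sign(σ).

Start at x=1: 1 → 22 → 25 → 10 → 4 → 7 → 19 → … (one orbit).
π_22 has 7 disjoint cycles with lengths [9, 9, 3, 3, 1, 1, 1] on {0,…,26}.
Σ(ℓ_i−1) = 27−7 = 20; sign = (−1)^20 = +1.

+1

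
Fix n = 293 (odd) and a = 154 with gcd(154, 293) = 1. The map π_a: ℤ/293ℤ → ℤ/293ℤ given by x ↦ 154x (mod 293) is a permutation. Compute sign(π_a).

Start at x=33: 33 → 101 → 25 → 41 → 161 → 182 → 193 → … (one orbit).
Cycle lengths of π_154 on ℤ/293ℤ: [292, 1]; 2 cycles in total.
sign(π) = (−1)^{n − #cycles} = (−1)^{293−2} = (−1)^291 = -1.

-1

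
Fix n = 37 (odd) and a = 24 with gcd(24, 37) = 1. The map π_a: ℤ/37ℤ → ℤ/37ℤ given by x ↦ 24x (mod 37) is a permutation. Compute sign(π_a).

Trace 25: π^k(25) = [25, 8, 7, 20, 36, 13, 16] for k=0..6.
Decompose π into cycles: lengths [36, 1] (2 cycles, including the fixed point 0).
Σ(ℓ_i−1) = 37−2 = 35; sign = (−1)^35 = -1.
The Jacobi symbol (24|37) = -1 (Zolotarev) agrees.

-1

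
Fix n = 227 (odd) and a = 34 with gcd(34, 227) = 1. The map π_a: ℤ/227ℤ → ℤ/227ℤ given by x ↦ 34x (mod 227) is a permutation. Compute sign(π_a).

Orbit of 129 under x↦34x: [129, 73, 212, 171, 139, 186, 195]… (length divides ord_227(34)).
3 cycles of lengths [113, 113, 1].
3 cycles on 227: each ℓ→(−1)^(ℓ−1), product (−1)^224 = +1.

+1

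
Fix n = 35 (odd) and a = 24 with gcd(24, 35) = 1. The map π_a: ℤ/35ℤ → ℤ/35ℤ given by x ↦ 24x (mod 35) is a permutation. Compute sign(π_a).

Start at x=24: 24 → 16 → 34 → 11 → 19 → 1 → 24 (one orbit).
Cycle lengths of π_24 on ℤ/35ℤ: [6, 6, 6, 6, 6, 2, 2, 1]; 8 cycles in total.
With 8 cycles on 35 points, sign = (−1)^{35−8} = -1.
The Jacobi symbol (24|35) = -1 (Zolotarev) agrees.

-1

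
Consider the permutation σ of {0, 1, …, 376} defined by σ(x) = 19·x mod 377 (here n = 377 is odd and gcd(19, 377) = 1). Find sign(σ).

+1

Start at x=173: 173 → 271 → 248 → 188 → 179 → 8 → 152 → … (one orbit).
Decompose π into cycles: lengths [84, 84, 84, 84, 28, 12, 1] (7 cycles, including the fixed point 0).
Σ(ℓ_i−1) = 377−7 = 370; sign = (−1)^370 = +1.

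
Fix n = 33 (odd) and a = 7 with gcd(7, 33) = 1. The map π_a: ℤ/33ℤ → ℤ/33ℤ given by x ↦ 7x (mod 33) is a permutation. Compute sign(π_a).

Orbit of 4 under x↦7x: [4, 28, 31, 19, 1, 7, 16]… (length divides ord_33(7)).
Cycle type of π: 10×3 + 1×3; total 6 cycles.
n − c = 33 − 6 = 27; sign = (−1)^27 = -1.

-1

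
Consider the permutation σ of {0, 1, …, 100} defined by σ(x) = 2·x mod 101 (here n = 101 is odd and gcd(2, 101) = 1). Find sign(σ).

-1

Start at x=46: 46 → 92 → 83 → 65 → 29 → 58 → 15 → … (one orbit).
π_2 has 2 disjoint cycles with lengths [100, 1] on {0,…,100}.
2 cycles on 101: each ℓ→(−1)^(ℓ−1), product (−1)^99 = -1.
Zolotarev: (2|101) = -1, matching the cycle-count sign.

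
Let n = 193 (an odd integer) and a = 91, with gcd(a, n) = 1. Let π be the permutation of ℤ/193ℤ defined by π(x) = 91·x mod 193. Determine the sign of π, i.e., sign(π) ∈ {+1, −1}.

Trace 54: π^k(54) = [54, 89, 186, 135, 126, 79, 48] for k=0..6.
Cycle lengths of π_91 on ℤ/193ℤ: [192, 1]; 2 cycles in total.
Σ(ℓ_i−1) = 193−2 = 191; sign = (−1)^191 = -1.

-1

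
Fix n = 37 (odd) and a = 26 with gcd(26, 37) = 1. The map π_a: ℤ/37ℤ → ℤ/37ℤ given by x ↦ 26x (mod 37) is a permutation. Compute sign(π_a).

+1

Orbit of 26 under x↦26x: [26, 10, 1]… (length divides ord_37(26)).
13 cycles of lengths [3, 3, 3, 3, 3, 3, 3, 3, 3, 3, 3, 3, 1].
With 13 cycles on 37 points, sign = (−1)^{37−13} = +1.
The Jacobi symbol (26|37) = +1 (Zolotarev) agrees.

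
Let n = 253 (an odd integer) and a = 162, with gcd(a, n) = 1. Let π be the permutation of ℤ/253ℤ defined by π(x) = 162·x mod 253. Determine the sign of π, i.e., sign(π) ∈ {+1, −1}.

-1

Orbit of 208 under x↦162x: [208, 47, 24, 93, 139, 1, 162]… (length divides ord_253(162)).
π_162 has 46 disjoint cycles with lengths [10, 10, 10, 10, 10, 10, 10, 10, 10, 10, 10, 10, 10, 10, 10, 10, 10, 10, 10, 10, 10, 10, 10, 1, 1, 1, 1, 1, 1, 1, 1, 1, 1, 1, 1, 1, 1, 1, 1, 1, 1, 1, 1, 1, 1, 1] on {0,…,252}.
46 cycles on 253: each ℓ→(−1)^(ℓ−1), product (−1)^207 = -1.
Zolotarev: (162|253) = -1, matching the cycle-count sign.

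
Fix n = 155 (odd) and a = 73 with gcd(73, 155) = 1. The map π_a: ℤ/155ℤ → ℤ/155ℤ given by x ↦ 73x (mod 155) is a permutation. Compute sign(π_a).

+1

Start at x=129: 129 → 117 → 16 → 83 → 14 → 92 → 51 → … (one orbit).
Cycle type of π: 60×2 + 30 + 4 + 1; total 5 cycles.
sign(π) = (−1)^{n − #cycles} = (−1)^{155−5} = (−1)^150 = +1.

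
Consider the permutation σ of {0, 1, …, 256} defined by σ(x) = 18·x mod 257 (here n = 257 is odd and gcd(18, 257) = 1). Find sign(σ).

+1

Start at x=111: 111 → 199 → 241 → 226 → 213 → 236 → 136 → … (one orbit).
The orbit structure of x ↦ 18x mod 257: 3 orbits of sizes [128, 128, 1].
257 − 3 = 254 transpositions; sign(π) = (−1)^254 = +1.
The Jacobi symbol (18|257) = +1 (Zolotarev) agrees.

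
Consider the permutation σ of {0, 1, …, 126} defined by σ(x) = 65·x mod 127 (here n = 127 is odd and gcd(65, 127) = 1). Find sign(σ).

-1

Start at x=21: 21 → 95 → 79 → 55 → 19 → 92 → 11 → … (one orbit).
2 cycles of lengths [126, 1].
127 − 2 = 125 transpositions; sign(π) = (−1)^125 = -1.
Via Zolotarev, sign(π_{65}) = (65|127) = -1.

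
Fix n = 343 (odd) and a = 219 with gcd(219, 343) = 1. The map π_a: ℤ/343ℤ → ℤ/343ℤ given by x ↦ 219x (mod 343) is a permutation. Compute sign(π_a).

Trace 246: π^k(246) = [246, 23, 235, 15, 198, 144, 323] for k=0..6.
The orbit structure of x ↦ 219x mod 343: 7 orbits of sizes [147, 147, 21, 21, 3, 3, 1].
7 cycles on 343: each ℓ→(−1)^(ℓ−1), product (−1)^336 = +1.

+1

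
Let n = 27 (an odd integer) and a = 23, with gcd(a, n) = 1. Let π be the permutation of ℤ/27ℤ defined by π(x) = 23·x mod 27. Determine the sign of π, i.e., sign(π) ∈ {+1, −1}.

-1

Orbit of 16 under x↦23x: [16, 17, 13, 2, 19, 5, 7]… (length divides ord_27(23)).
Decompose π into cycles: lengths [18, 6, 2, 1] (4 cycles, including the fixed point 0).
4 cycles on 27: each ℓ→(−1)^(ℓ−1), product (−1)^23 = -1.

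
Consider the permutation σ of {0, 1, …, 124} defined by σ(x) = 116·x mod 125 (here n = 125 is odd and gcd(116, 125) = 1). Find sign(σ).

+1

Trace 1: π^k(1) = [1, 116, 81, 21, 61, 76, 66] for k=0..6.
π_116 has 13 disjoint cycles with lengths [25, 25, 25, 25, 5, 5, 5, 5, 1, 1, 1, 1, 1] on {0,…,124}.
n − c = 125 − 13 = 112; sign = (−1)^112 = +1.
(116|125)_J = +1 (Zolotarev's lemma cross-check).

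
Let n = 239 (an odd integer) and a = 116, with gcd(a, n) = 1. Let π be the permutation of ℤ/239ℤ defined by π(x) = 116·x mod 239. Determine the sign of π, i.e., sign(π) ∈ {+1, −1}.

Trace 6: π^k(6) = [6, 218, 193, 161, 34, 120, 58] for k=0..6.
π_116 has 3 disjoint cycles with lengths [119, 119, 1] on {0,…,238}.
sign(π) = (−1)^{n − #cycles} = (−1)^{239−3} = (−1)^236 = +1.

+1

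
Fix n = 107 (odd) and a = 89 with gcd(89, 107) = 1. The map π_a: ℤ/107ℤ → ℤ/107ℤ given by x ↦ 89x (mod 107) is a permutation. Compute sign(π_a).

Trace 61: π^k(61) = [61, 79, 76, 23, 14, 69, 42] for k=0..6.
3 cycles of lengths [53, 53, 1].
3 cycles on 107: each ℓ→(−1)^(ℓ−1), product (−1)^104 = +1.

+1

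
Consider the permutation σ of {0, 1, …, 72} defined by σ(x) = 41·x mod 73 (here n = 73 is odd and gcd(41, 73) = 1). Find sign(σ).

Start at x=57: 57 → 1 → 41 → 2 → 9 → 4 → 18 → … (one orbit).
π_41 has 5 disjoint cycles with lengths [18, 18, 18, 18, 1] on {0,…,72}.
sign(π) = (−1)^{n − #cycles} = (−1)^{73−5} = (−1)^68 = +1.
Zolotarev: (41|73) = +1, matching the cycle-count sign.

+1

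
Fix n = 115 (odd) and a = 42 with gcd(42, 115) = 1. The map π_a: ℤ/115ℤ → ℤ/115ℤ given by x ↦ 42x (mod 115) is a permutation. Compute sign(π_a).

+1

Orbit of 88 under x↦42x: [88, 16, 97, 49, 103, 71, 107]… (length divides ord_115(42)).
The orbit structure of x ↦ 42x mod 115: 5 orbits of sizes [44, 44, 22, 4, 1].
Σ(ℓ_i−1) = 115−5 = 110; sign = (−1)^110 = +1.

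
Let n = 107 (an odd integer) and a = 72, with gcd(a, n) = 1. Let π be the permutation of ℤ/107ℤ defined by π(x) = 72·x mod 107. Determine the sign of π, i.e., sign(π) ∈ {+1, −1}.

-1

Orbit of 59 under x↦72x: [59, 75, 50, 69, 46, 102, 68]… (length divides ord_107(72)).
π_72 has 2 disjoint cycles with lengths [106, 1] on {0,…,106}.
2 cycles on 107: each ℓ→(−1)^(ℓ−1), product (−1)^105 = -1.
The Jacobi symbol (72|107) = -1 (Zolotarev) agrees.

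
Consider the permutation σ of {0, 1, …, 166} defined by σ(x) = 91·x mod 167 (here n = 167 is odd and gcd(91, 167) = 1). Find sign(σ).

Trace 74: π^k(74) = [74, 54, 71, 115, 111, 81, 23] for k=0..6.
Cycle lengths of π_91 on ℤ/167ℤ: [166, 1]; 2 cycles in total.
167 − 2 = 165 transpositions; sign(π) = (−1)^165 = -1.
Zolotarev: (91|167) = -1, matching the cycle-count sign.

-1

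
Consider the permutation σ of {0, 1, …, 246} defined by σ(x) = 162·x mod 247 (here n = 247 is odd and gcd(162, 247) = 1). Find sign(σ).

Trace 151: π^k(151) = [151, 9, 223, 64, 241, 16, 122] for k=0..6.
The orbit structure of x ↦ 162x mod 247: 9 orbits of sizes [36, 36, 36, 36, 36, 36, 18, 12, 1].
With 9 cycles on 247 points, sign = (−1)^{247−9} = +1.

+1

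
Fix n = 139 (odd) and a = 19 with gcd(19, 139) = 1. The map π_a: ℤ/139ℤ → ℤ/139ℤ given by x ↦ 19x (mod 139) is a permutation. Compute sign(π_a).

Orbit of 65 under x↦19x: [65, 123, 113, 62, 66, 3, 57]… (length divides ord_139(19)).
Cycle type of π: 138 + 1; total 2 cycles.
139 − 2 = 137 transpositions; sign(π) = (−1)^137 = -1.
Check: (19/139) = -1 by Zolotarev.

-1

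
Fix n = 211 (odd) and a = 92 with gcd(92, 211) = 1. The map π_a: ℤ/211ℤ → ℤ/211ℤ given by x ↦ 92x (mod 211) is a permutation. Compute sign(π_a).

Orbit of 45 under x↦92x: [45, 131, 25, 190, 178, 129, 52]… (length divides ord_211(92)).
Decompose π into cycles: lengths [210, 1] (2 cycles, including the fixed point 0).
With 2 cycles on 211 points, sign = (−1)^{211−2} = -1.

-1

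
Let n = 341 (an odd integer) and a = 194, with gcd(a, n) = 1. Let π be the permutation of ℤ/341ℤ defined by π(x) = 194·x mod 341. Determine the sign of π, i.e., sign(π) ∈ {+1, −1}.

-1

Orbit of 281 under x↦194x: [281, 295, 283, 1, 194, 126, 233]… (length divides ord_341(194)).
The orbit structure of x ↦ 194x mod 341: 38 orbits of sizes [10, 10, 10, 10, 10, 10, 10, 10, 10, 10, 10, 10, 10, 10, 10, 10, 10, 10, 10, 10, 10, 10, 10, 10, 10, 10, 10, 10, 10, 10, 10, 5, 5, 5, 5, 5, 5, 1].
341 − 38 = 303 transpositions; sign(π) = (−1)^303 = -1.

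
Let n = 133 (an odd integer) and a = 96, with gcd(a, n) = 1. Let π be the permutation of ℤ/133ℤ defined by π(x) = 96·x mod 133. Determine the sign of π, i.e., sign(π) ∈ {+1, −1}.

-1

Start at x=20: 20 → 58 → 115 → 1 → 96 → 39 → 20 (one orbit).
Decompose π into cycles: lengths [6, 6, 6, 6, 6, 6, 6, 6, 6, 6, 6, 6, 6, 6, 6, 6, 6, 6, 6, 1, 1, 1, 1, 1, 1, 1, 1, 1, 1, 1, 1, 1, 1, 1, 1, 1, 1, 1] (38 cycles, including the fixed point 0).
n − c = 133 − 38 = 95; sign = (−1)^95 = -1.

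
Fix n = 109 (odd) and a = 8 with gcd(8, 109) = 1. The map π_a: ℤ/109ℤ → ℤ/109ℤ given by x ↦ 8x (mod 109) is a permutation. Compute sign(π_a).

-1

Trace 76: π^k(76) = [76, 63, 68, 108, 101, 45, 33] for k=0..6.
Decompose π into cycles: lengths [12, 12, 12, 12, 12, 12, 12, 12, 12, 1] (10 cycles, including the fixed point 0).
sign(π) = (−1)^{n − #cycles} = (−1)^{109−10} = (−1)^99 = -1.
Via Zolotarev, sign(π_{8}) = (8|109) = -1.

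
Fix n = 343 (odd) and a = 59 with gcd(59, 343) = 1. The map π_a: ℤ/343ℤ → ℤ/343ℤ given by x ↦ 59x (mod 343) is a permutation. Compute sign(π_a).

Start at x=108: 108 → 198 → 20 → 151 → 334 → 155 → 227 → … (one orbit).
Decompose π into cycles: lengths [294, 42, 6, 1] (4 cycles, including the fixed point 0).
n − c = 343 − 4 = 339; sign = (−1)^339 = -1.
(59|343)_J = -1 (Zolotarev's lemma cross-check).

-1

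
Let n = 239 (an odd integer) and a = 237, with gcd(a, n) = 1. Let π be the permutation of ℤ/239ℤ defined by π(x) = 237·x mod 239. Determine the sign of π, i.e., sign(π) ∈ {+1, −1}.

Start at x=79: 79 → 81 → 77 → 85 → 69 → 101 → 37 → … (one orbit).
π_237 has 2 disjoint cycles with lengths [238, 1] on {0,…,238}.
2 cycles on 239: each ℓ→(−1)^(ℓ−1), product (−1)^237 = -1.

-1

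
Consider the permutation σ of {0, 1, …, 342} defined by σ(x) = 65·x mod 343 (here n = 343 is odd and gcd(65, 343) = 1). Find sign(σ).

Start at x=1: 1 → 65 → 109 → 225 → 219 → 172 → 204 → … (one orbit).
Decompose π into cycles: lengths [147, 147, 21, 21, 3, 3, 1] (7 cycles, including the fixed point 0).
n − c = 343 − 7 = 336; sign = (−1)^336 = +1.
(65|343)_J = +1 (Zolotarev's lemma cross-check).

+1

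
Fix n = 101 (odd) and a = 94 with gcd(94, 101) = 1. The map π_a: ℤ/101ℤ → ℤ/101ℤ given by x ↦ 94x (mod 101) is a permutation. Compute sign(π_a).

-1

Start at x=41: 41 → 16 → 90 → 77 → 67 → 36 → 51 → … (one orbit).
π_94 has 2 disjoint cycles with lengths [100, 1] on {0,…,100}.
Σ(ℓ_i−1) = 101−2 = 99; sign = (−1)^99 = -1.
(94|101)_J = -1 (Zolotarev's lemma cross-check).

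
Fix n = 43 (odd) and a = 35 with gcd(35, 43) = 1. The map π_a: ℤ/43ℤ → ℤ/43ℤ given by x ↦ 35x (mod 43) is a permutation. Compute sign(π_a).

Trace 1: π^k(1) = [1, 35, 21, 4, 11, 41, 16] for k=0..6.
Cycle lengths of π_35 on ℤ/43ℤ: [7, 7, 7, 7, 7, 7, 1]; 7 cycles in total.
n − c = 43 − 7 = 36; sign = (−1)^36 = +1.

+1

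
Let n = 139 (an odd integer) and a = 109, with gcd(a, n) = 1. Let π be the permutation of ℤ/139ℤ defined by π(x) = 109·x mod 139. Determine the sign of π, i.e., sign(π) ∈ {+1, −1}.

Orbit of 52 under x↦109x: [52, 108, 96, 39, 81, 72, 64]… (length divides ord_139(109)).
Cycle type of π: 138 + 1; total 2 cycles.
Σ(ℓ_i−1) = 139−2 = 137; sign = (−1)^137 = -1.
Check: (109/139) = -1 by Zolotarev.

-1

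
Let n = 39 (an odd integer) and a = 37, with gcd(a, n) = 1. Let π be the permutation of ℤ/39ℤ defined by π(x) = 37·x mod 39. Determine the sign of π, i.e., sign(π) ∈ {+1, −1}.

Orbit of 7 under x↦37x: [7, 25, 28, 22, 34, 10, 19]… (length divides ord_39(37)).
π_37 has 6 disjoint cycles with lengths [12, 12, 12, 1, 1, 1] on {0,…,38}.
6 cycles on 39: each ℓ→(−1)^(ℓ−1), product (−1)^33 = -1.
Via Zolotarev, sign(π_{37}) = (37|39) = -1.

-1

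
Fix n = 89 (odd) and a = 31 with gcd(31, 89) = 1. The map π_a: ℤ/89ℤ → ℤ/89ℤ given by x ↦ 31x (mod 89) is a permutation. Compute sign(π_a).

Orbit of 57 under x↦31x: [57, 76, 42, 56, 45, 60, 80]… (length divides ord_89(31)).
2 cycles of lengths [88, 1].
Σ(ℓ_i−1) = 89−2 = 87; sign = (−1)^87 = -1.
Check: (31/89) = -1 by Zolotarev.

-1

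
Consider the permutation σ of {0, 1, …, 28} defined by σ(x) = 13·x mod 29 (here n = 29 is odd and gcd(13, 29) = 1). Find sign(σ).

Orbit of 7 under x↦13x: [7, 4, 23, 9, 1, 13, 24]… (length divides ord_29(13)).
Cycle type of π: 14×2 + 1; total 3 cycles.
n − c = 29 − 3 = 26; sign = (−1)^26 = +1.
Via Zolotarev, sign(π_{13}) = (13|29) = +1.

+1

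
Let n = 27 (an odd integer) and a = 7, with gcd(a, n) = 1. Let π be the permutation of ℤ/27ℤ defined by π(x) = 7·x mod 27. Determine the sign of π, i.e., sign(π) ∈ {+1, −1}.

Trace 16: π^k(16) = [16, 4, 1, 7, 22, 19, 25] for k=0..6.
Cycle lengths of π_7 on ℤ/27ℤ: [9, 9, 3, 3, 1, 1, 1]; 7 cycles in total.
sign(π) = (−1)^{n − #cycles} = (−1)^{27−7} = (−1)^20 = +1.

+1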